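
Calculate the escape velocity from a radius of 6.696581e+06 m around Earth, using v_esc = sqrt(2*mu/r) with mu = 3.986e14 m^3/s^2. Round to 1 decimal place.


Step 1: 2*mu/r = 2 * 3.986e14 / 6.696581e+06 = 119045823.5329
Step 2: v_esc = sqrt(119045823.5329) = 10910.8 m/s

10910.8


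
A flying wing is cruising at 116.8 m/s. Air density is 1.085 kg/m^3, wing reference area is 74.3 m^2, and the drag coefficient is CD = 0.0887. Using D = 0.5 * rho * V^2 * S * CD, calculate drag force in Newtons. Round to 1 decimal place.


Step 1: Dynamic pressure q = 0.5 * 1.085 * 116.8^2 = 7400.9152 Pa
Step 2: Drag D = q * S * CD = 7400.9152 * 74.3 * 0.0887
Step 3: D = 48775.1 N

48775.1


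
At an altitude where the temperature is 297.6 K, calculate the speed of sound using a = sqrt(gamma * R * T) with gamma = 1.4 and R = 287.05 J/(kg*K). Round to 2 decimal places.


Step 1: gamma * R * T = 1.4 * 287.05 * 297.6 = 119596.512
Step 2: a = sqrt(119596.512) = 345.83 m/s

345.83


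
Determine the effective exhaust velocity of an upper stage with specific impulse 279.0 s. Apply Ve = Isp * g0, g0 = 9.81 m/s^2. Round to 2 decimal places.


Step 1: Ve = Isp * g0 = 279.0 * 9.81
Step 2: Ve = 2736.99 m/s

2736.99


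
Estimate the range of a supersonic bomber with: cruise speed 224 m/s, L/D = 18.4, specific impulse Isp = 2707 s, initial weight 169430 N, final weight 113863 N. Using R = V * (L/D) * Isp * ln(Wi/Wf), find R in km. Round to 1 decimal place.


Step 1: Coefficient = V * (L/D) * Isp = 224 * 18.4 * 2707 = 11157171.2 m
Step 2: Wi/Wf = 169430 / 113863 = 1.488016
Step 3: ln(1.488016) = 0.397444
Step 4: R = 11157171.2 * 0.397444 = 4434349.5 m = 4434.3 km

4434.3


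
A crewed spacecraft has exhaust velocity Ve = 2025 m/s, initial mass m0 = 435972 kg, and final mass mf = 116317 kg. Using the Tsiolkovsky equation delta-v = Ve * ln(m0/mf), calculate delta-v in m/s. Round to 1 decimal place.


Step 1: Mass ratio m0/mf = 435972 / 116317 = 3.748137
Step 2: ln(3.748137) = 1.321259
Step 3: delta-v = 2025 * 1.321259 = 2675.5 m/s

2675.5


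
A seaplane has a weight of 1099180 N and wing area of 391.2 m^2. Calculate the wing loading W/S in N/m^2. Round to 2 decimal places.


Step 1: Wing loading = W / S = 1099180 / 391.2
Step 2: Wing loading = 2809.76 N/m^2

2809.76


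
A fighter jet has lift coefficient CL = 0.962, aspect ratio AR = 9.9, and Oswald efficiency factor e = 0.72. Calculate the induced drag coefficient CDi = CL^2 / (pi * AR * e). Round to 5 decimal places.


Step 1: CL^2 = 0.962^2 = 0.925444
Step 2: pi * AR * e = 3.14159 * 9.9 * 0.72 = 22.393272
Step 3: CDi = 0.925444 / 22.393272 = 0.04133

0.04133


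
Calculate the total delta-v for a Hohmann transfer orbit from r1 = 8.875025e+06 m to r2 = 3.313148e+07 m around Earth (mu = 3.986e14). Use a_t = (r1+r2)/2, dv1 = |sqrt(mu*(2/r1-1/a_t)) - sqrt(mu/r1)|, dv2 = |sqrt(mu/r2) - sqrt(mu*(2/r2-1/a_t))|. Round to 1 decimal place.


Step 1: Transfer semi-major axis a_t = (8.875025e+06 + 3.313148e+07) / 2 = 2.100325e+07 m
Step 2: v1 (circular at r1) = sqrt(mu/r1) = 6701.68 m/s
Step 3: v_t1 = sqrt(mu*(2/r1 - 1/a_t)) = 8417.07 m/s
Step 4: dv1 = |8417.07 - 6701.68| = 1715.39 m/s
Step 5: v2 (circular at r2) = 3468.55 m/s, v_t2 = 2254.71 m/s
Step 6: dv2 = |3468.55 - 2254.71| = 1213.85 m/s
Step 7: Total delta-v = 1715.39 + 1213.85 = 2929.2 m/s

2929.2


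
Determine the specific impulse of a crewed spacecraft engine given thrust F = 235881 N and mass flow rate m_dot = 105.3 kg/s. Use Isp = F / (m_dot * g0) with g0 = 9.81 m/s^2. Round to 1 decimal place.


Step 1: m_dot * g0 = 105.3 * 9.81 = 1032.99
Step 2: Isp = 235881 / 1032.99 = 228.3 s

228.3


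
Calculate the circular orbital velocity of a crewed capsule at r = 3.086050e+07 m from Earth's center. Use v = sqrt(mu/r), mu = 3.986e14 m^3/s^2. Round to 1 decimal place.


Step 1: mu / r = 3.986e14 / 3.086050e+07 = 12916187.3592
Step 2: v = sqrt(12916187.3592) = 3593.9 m/s

3593.9


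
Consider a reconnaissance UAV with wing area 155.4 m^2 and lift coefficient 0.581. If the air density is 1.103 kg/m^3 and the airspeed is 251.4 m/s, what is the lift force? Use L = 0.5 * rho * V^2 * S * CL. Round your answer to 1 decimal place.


Step 1: Calculate dynamic pressure q = 0.5 * 1.103 * 251.4^2 = 0.5 * 1.103 * 63201.96 = 34855.8809 Pa
Step 2: Multiply by wing area and lift coefficient: L = 34855.8809 * 155.4 * 0.581
Step 3: L = 5416603.8981 * 0.581 = 3147046.9 N

3147046.9


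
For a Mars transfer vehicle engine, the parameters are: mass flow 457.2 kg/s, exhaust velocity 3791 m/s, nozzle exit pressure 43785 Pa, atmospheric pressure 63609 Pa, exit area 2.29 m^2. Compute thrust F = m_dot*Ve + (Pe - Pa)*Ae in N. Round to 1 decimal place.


Step 1: Momentum thrust = m_dot * Ve = 457.2 * 3791 = 1733245.2 N
Step 2: Pressure thrust = (Pe - Pa) * Ae = (43785 - 63609) * 2.29 = -45396.96 N
Step 3: Total thrust F = 1733245.2 + -45396.96 = 1687848.2 N

1687848.2


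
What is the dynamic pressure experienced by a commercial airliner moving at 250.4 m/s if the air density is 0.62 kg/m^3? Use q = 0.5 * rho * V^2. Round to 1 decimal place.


Step 1: V^2 = 250.4^2 = 62700.16
Step 2: q = 0.5 * 0.62 * 62700.16
Step 3: q = 19437.0 Pa

19437.0


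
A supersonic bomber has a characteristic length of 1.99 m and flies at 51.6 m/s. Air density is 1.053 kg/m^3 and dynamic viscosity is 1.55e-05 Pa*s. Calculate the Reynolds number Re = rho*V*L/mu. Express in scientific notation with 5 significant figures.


Step 1: Numerator = rho * V * L = 1.053 * 51.6 * 1.99 = 108.126252
Step 2: Re = 108.126252 / 1.55e-05
Step 3: Re = 6.9759e+06

6.9759e+06


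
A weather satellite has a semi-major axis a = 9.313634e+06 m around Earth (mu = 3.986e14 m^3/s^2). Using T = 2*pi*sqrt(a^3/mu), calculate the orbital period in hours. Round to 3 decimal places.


Step 1: a^3 / mu = 8.078998e+20 / 3.986e14 = 2.026843e+06
Step 2: sqrt(2.026843e+06) = 1423.6725 s
Step 3: T = 2*pi * 1423.6725 = 8945.2 s
Step 4: T in hours = 8945.2 / 3600 = 2.485 hours

2.485


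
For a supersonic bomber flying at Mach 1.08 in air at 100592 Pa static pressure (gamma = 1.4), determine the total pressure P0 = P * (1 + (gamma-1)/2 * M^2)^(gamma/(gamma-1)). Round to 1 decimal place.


Step 1: (gamma-1)/2 * M^2 = 0.2 * 1.1664 = 0.23328
Step 2: 1 + 0.23328 = 1.23328
Step 3: Exponent gamma/(gamma-1) = 3.5
Step 4: P0 = 100592 * 1.23328^3.5 = 209546.0 Pa

209546.0


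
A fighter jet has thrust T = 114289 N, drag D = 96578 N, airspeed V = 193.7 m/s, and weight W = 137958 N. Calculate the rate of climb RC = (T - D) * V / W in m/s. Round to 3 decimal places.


Step 1: Excess thrust = T - D = 114289 - 96578 = 17711 N
Step 2: Excess power = 17711 * 193.7 = 3430620.7 W
Step 3: RC = 3430620.7 / 137958 = 24.867 m/s

24.867


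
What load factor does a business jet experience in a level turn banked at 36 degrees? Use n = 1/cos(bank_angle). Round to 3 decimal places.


Step 1: Convert 36 degrees to radians = 0.628319
Step 2: cos(36 deg) = 0.809017
Step 3: n = 1 / 0.809017 = 1.236

1.236


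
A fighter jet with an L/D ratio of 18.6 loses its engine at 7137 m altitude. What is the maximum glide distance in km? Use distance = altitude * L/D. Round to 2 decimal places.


Step 1: Glide distance = altitude * L/D = 7137 * 18.6 = 132748.2 m
Step 2: Convert to km: 132748.2 / 1000 = 132.75 km

132.75


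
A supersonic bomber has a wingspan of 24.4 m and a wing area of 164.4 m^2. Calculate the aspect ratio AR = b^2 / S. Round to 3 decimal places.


Step 1: b^2 = 24.4^2 = 595.36
Step 2: AR = 595.36 / 164.4 = 3.621

3.621


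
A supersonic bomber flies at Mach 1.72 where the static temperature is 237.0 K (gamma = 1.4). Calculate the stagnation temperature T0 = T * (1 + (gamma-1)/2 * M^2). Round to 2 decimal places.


Step 1: (gamma-1)/2 = 0.2
Step 2: M^2 = 2.9584
Step 3: 1 + 0.2 * 2.9584 = 1.59168
Step 4: T0 = 237.0 * 1.59168 = 377.23 K

377.23


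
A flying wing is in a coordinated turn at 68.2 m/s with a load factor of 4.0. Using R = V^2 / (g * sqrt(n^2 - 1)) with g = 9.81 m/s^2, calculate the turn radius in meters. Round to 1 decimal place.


Step 1: V^2 = 68.2^2 = 4651.24
Step 2: n^2 - 1 = 4.0^2 - 1 = 15.0
Step 3: sqrt(15.0) = 3.872983
Step 4: R = 4651.24 / (9.81 * 3.872983) = 122.4 m

122.4


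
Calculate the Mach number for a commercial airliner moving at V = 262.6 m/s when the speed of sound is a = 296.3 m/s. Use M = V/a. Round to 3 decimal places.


Step 1: M = V / a = 262.6 / 296.3
Step 2: M = 0.886

0.886


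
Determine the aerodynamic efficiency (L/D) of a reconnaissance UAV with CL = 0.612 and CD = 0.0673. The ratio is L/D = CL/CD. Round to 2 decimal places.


Step 1: L/D = CL / CD = 0.612 / 0.0673
Step 2: L/D = 9.09

9.09


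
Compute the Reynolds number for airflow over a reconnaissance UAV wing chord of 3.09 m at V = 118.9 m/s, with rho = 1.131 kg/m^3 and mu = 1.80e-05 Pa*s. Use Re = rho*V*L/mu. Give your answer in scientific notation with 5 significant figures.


Step 1: Numerator = rho * V * L = 1.131 * 118.9 * 3.09 = 415.530531
Step 2: Re = 415.530531 / 1.80e-05
Step 3: Re = 2.3085e+07

2.3085e+07


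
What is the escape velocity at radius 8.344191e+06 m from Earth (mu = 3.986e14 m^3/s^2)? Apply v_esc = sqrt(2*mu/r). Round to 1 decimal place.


Step 1: 2*mu/r = 2 * 3.986e14 / 8.344191e+06 = 95539519.6491
Step 2: v_esc = sqrt(95539519.6491) = 9774.4 m/s

9774.4


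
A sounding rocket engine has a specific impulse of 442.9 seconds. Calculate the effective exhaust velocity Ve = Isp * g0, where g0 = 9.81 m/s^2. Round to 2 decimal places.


Step 1: Ve = Isp * g0 = 442.9 * 9.81
Step 2: Ve = 4344.85 m/s

4344.85


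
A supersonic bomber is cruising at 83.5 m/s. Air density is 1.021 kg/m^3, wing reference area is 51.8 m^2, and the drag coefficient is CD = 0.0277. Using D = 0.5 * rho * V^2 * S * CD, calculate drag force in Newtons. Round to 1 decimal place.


Step 1: Dynamic pressure q = 0.5 * 1.021 * 83.5^2 = 3559.3336 Pa
Step 2: Drag D = q * S * CD = 3559.3336 * 51.8 * 0.0277
Step 3: D = 5107.1 N

5107.1


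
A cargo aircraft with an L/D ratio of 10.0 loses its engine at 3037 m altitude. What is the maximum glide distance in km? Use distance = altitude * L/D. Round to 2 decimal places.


Step 1: Glide distance = altitude * L/D = 3037 * 10.0 = 30370.0 m
Step 2: Convert to km: 30370.0 / 1000 = 30.37 km

30.37


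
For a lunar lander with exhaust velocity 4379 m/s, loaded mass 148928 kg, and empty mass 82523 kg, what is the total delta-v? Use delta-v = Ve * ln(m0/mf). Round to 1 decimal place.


Step 1: Mass ratio m0/mf = 148928 / 82523 = 1.804685
Step 2: ln(1.804685) = 0.590386
Step 3: delta-v = 4379 * 0.590386 = 2585.3 m/s

2585.3


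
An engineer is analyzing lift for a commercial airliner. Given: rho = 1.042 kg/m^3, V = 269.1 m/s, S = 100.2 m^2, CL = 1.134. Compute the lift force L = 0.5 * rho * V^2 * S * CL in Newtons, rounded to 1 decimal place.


Step 1: Calculate dynamic pressure q = 0.5 * 1.042 * 269.1^2 = 0.5 * 1.042 * 72414.81 = 37728.116 Pa
Step 2: Multiply by wing area and lift coefficient: L = 37728.116 * 100.2 * 1.134
Step 3: L = 3780357.2242 * 1.134 = 4286925.1 N

4286925.1


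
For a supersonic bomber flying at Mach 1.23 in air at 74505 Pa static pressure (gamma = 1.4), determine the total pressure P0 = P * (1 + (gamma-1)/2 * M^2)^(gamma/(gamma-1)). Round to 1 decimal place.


Step 1: (gamma-1)/2 * M^2 = 0.2 * 1.5129 = 0.30258
Step 2: 1 + 0.30258 = 1.30258
Step 3: Exponent gamma/(gamma-1) = 3.5
Step 4: P0 = 74505 * 1.30258^3.5 = 187932.0 Pa

187932.0


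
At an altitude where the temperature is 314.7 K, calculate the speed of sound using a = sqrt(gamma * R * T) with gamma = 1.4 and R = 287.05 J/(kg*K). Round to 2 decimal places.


Step 1: gamma * R * T = 1.4 * 287.05 * 314.7 = 126468.489
Step 2: a = sqrt(126468.489) = 355.62 m/s

355.62


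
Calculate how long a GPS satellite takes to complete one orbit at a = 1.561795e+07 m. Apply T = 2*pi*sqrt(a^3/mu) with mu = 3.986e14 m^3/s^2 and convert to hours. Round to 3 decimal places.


Step 1: a^3 / mu = 3.809536e+21 / 3.986e14 = 9.557291e+06
Step 2: sqrt(9.557291e+06) = 3091.4868 s
Step 3: T = 2*pi * 3091.4868 = 19424.38 s
Step 4: T in hours = 19424.38 / 3600 = 5.396 hours

5.396


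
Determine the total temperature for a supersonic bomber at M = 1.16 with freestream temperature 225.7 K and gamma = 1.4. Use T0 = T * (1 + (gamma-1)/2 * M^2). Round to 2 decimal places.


Step 1: (gamma-1)/2 = 0.2
Step 2: M^2 = 1.3456
Step 3: 1 + 0.2 * 1.3456 = 1.26912
Step 4: T0 = 225.7 * 1.26912 = 286.44 K

286.44


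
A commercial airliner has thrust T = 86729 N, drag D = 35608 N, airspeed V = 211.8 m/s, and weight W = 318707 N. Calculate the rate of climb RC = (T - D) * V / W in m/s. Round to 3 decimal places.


Step 1: Excess thrust = T - D = 86729 - 35608 = 51121 N
Step 2: Excess power = 51121 * 211.8 = 10827427.8 W
Step 3: RC = 10827427.8 / 318707 = 33.973 m/s

33.973


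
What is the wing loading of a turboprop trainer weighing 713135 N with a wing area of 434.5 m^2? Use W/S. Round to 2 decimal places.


Step 1: Wing loading = W / S = 713135 / 434.5
Step 2: Wing loading = 1641.28 N/m^2

1641.28


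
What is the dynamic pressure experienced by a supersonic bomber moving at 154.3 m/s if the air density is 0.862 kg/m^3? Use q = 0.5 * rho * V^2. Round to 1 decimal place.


Step 1: V^2 = 154.3^2 = 23808.49
Step 2: q = 0.5 * 0.862 * 23808.49
Step 3: q = 10261.5 Pa

10261.5


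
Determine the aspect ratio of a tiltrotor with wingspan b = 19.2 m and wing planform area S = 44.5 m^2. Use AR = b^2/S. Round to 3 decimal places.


Step 1: b^2 = 19.2^2 = 368.64
Step 2: AR = 368.64 / 44.5 = 8.284

8.284


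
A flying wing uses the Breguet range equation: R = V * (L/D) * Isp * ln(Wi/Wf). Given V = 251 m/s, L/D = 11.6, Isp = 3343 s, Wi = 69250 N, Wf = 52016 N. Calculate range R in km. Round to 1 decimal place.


Step 1: Coefficient = V * (L/D) * Isp = 251 * 11.6 * 3343 = 9733478.8 m
Step 2: Wi/Wf = 69250 / 52016 = 1.331321
Step 3: ln(1.331321) = 0.286172
Step 4: R = 9733478.8 * 0.286172 = 2785447.0 m = 2785.4 km

2785.4


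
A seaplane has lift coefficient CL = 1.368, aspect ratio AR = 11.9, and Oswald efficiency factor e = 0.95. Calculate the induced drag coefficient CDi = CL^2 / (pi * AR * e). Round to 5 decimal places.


Step 1: CL^2 = 1.368^2 = 1.871424
Step 2: pi * AR * e = 3.14159 * 11.9 * 0.95 = 35.515705
Step 3: CDi = 1.871424 / 35.515705 = 0.05269

0.05269


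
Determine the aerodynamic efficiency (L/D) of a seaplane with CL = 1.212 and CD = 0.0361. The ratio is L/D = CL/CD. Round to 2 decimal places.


Step 1: L/D = CL / CD = 1.212 / 0.0361
Step 2: L/D = 33.57

33.57


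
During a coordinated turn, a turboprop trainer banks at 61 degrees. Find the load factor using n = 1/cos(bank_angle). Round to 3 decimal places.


Step 1: Convert 61 degrees to radians = 1.064651
Step 2: cos(61 deg) = 0.48481
Step 3: n = 1 / 0.48481 = 2.063

2.063


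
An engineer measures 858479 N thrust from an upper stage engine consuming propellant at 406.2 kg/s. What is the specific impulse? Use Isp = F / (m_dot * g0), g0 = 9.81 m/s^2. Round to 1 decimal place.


Step 1: m_dot * g0 = 406.2 * 9.81 = 3984.82
Step 2: Isp = 858479 / 3984.82 = 215.4 s

215.4


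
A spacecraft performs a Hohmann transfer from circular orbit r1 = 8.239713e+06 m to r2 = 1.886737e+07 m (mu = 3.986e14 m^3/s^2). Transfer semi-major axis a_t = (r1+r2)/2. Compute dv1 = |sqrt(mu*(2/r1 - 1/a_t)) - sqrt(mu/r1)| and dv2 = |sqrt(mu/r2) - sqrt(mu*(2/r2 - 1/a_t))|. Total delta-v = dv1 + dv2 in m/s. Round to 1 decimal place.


Step 1: Transfer semi-major axis a_t = (8.239713e+06 + 1.886737e+07) / 2 = 1.355354e+07 m
Step 2: v1 (circular at r1) = sqrt(mu/r1) = 6955.25 m/s
Step 3: v_t1 = sqrt(mu*(2/r1 - 1/a_t)) = 8206.2 m/s
Step 4: dv1 = |8206.2 - 6955.25| = 1250.95 m/s
Step 5: v2 (circular at r2) = 4596.35 m/s, v_t2 = 3583.79 m/s
Step 6: dv2 = |4596.35 - 3583.79| = 1012.56 m/s
Step 7: Total delta-v = 1250.95 + 1012.56 = 2263.5 m/s

2263.5


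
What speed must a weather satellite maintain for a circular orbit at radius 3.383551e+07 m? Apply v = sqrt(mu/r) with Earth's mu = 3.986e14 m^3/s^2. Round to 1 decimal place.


Step 1: mu / r = 3.986e14 / 3.383551e+07 = 11780522.8885
Step 2: v = sqrt(11780522.8885) = 3432.3 m/s

3432.3


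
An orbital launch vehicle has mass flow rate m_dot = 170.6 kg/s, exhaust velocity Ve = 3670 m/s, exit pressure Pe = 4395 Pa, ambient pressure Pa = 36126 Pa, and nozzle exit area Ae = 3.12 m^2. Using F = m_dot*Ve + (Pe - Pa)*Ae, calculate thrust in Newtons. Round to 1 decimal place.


Step 1: Momentum thrust = m_dot * Ve = 170.6 * 3670 = 626102.0 N
Step 2: Pressure thrust = (Pe - Pa) * Ae = (4395 - 36126) * 3.12 = -99000.72 N
Step 3: Total thrust F = 626102.0 + -99000.72 = 527101.3 N

527101.3


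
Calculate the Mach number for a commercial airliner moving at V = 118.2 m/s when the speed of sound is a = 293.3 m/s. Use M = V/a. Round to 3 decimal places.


Step 1: M = V / a = 118.2 / 293.3
Step 2: M = 0.403

0.403


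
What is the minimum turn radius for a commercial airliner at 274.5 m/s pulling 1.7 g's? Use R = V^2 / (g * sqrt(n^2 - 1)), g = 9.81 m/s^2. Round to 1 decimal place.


Step 1: V^2 = 274.5^2 = 75350.25
Step 2: n^2 - 1 = 1.7^2 - 1 = 1.89
Step 3: sqrt(1.89) = 1.374773
Step 4: R = 75350.25 / (9.81 * 1.374773) = 5587.1 m

5587.1


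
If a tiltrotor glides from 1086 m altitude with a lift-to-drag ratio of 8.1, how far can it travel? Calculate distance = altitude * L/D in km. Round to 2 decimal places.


Step 1: Glide distance = altitude * L/D = 1086 * 8.1 = 8796.6 m
Step 2: Convert to km: 8796.6 / 1000 = 8.80 km

8.80


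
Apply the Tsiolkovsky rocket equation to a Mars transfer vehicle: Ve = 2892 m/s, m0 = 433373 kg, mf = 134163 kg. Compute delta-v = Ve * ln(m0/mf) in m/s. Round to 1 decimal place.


Step 1: Mass ratio m0/mf = 433373 / 134163 = 3.230198
Step 2: ln(3.230198) = 1.172543
Step 3: delta-v = 2892 * 1.172543 = 3391.0 m/s

3391.0


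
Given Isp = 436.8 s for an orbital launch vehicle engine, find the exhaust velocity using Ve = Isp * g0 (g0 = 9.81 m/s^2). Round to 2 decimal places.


Step 1: Ve = Isp * g0 = 436.8 * 9.81
Step 2: Ve = 4285.01 m/s

4285.01


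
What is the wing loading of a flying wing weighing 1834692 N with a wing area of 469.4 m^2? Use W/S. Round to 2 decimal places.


Step 1: Wing loading = W / S = 1834692 / 469.4
Step 2: Wing loading = 3908.59 N/m^2

3908.59


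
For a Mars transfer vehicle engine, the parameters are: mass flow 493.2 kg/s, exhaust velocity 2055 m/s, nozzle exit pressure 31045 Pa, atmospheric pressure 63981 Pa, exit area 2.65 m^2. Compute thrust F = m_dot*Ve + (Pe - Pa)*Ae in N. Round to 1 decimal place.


Step 1: Momentum thrust = m_dot * Ve = 493.2 * 2055 = 1013526.0 N
Step 2: Pressure thrust = (Pe - Pa) * Ae = (31045 - 63981) * 2.65 = -87280.40 N
Step 3: Total thrust F = 1013526.0 + -87280.40 = 926245.6 N

926245.6


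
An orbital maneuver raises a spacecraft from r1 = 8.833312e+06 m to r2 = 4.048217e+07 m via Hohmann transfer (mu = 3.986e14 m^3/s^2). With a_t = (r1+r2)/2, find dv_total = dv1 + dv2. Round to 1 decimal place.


Step 1: Transfer semi-major axis a_t = (8.833312e+06 + 4.048217e+07) / 2 = 2.465774e+07 m
Step 2: v1 (circular at r1) = sqrt(mu/r1) = 6717.49 m/s
Step 3: v_t1 = sqrt(mu*(2/r1 - 1/a_t)) = 8607.2 m/s
Step 4: dv1 = |8607.2 - 6717.49| = 1889.72 m/s
Step 5: v2 (circular at r2) = 3137.88 m/s, v_t2 = 1878.11 m/s
Step 6: dv2 = |3137.88 - 1878.11| = 1259.77 m/s
Step 7: Total delta-v = 1889.72 + 1259.77 = 3149.5 m/s

3149.5


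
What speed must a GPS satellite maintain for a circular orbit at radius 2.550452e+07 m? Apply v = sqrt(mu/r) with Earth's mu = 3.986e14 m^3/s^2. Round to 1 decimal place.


Step 1: mu / r = 3.986e14 / 2.550452e+07 = 15628602.3027
Step 2: v = sqrt(15628602.3027) = 3953.3 m/s

3953.3


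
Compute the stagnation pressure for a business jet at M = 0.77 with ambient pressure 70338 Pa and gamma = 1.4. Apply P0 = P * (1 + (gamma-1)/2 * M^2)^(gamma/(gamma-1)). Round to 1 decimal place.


Step 1: (gamma-1)/2 * M^2 = 0.2 * 0.5929 = 0.11858
Step 2: 1 + 0.11858 = 1.11858
Step 3: Exponent gamma/(gamma-1) = 3.5
Step 4: P0 = 70338 * 1.11858^3.5 = 104117.7 Pa

104117.7


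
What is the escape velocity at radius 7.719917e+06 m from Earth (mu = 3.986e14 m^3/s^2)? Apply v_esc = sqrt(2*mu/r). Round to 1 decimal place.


Step 1: 2*mu/r = 2 * 3.986e14 / 7.719917e+06 = 103265358.941
Step 2: v_esc = sqrt(103265358.941) = 10162.0 m/s

10162.0


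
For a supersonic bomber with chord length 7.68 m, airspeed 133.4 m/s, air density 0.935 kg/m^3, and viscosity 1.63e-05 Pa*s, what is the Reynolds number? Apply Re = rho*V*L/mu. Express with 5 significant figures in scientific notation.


Step 1: Numerator = rho * V * L = 0.935 * 133.4 * 7.68 = 957.91872
Step 2: Re = 957.91872 / 1.63e-05
Step 3: Re = 5.8768e+07

5.8768e+07


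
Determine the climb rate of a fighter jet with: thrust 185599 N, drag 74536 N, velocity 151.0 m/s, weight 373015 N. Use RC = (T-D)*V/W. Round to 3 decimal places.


Step 1: Excess thrust = T - D = 185599 - 74536 = 111063 N
Step 2: Excess power = 111063 * 151.0 = 16770513.0 W
Step 3: RC = 16770513.0 / 373015 = 44.959 m/s

44.959


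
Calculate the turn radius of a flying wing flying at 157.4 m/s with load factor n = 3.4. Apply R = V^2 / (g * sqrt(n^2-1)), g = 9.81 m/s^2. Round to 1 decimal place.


Step 1: V^2 = 157.4^2 = 24774.76
Step 2: n^2 - 1 = 3.4^2 - 1 = 10.56
Step 3: sqrt(10.56) = 3.249615
Step 4: R = 24774.76 / (9.81 * 3.249615) = 777.2 m

777.2


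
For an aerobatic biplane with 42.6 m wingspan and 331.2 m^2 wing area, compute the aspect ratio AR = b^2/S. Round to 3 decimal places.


Step 1: b^2 = 42.6^2 = 1814.76
Step 2: AR = 1814.76 / 331.2 = 5.479

5.479


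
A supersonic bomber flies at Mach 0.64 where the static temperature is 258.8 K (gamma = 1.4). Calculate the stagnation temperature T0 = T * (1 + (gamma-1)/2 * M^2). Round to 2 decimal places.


Step 1: (gamma-1)/2 = 0.2
Step 2: M^2 = 0.4096
Step 3: 1 + 0.2 * 0.4096 = 1.08192
Step 4: T0 = 258.8 * 1.08192 = 280.00 K

280.00


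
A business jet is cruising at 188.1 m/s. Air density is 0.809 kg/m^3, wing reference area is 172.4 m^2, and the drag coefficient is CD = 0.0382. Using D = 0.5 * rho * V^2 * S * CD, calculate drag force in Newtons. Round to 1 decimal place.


Step 1: Dynamic pressure q = 0.5 * 0.809 * 188.1^2 = 14311.8612 Pa
Step 2: Drag D = q * S * CD = 14311.8612 * 172.4 * 0.0382
Step 3: D = 94253.3 N

94253.3


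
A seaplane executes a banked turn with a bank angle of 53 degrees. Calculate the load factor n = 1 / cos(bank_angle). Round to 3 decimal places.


Step 1: Convert 53 degrees to radians = 0.925025
Step 2: cos(53 deg) = 0.601815
Step 3: n = 1 / 0.601815 = 1.662

1.662


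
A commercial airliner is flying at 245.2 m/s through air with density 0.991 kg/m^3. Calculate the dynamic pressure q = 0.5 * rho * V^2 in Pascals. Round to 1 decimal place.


Step 1: V^2 = 245.2^2 = 60123.04
Step 2: q = 0.5 * 0.991 * 60123.04
Step 3: q = 29791.0 Pa

29791.0


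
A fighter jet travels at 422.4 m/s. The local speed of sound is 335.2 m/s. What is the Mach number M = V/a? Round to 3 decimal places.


Step 1: M = V / a = 422.4 / 335.2
Step 2: M = 1.260

1.260


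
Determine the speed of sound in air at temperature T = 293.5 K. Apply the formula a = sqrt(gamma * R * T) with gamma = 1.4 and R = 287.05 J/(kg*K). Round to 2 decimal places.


Step 1: gamma * R * T = 1.4 * 287.05 * 293.5 = 117948.845
Step 2: a = sqrt(117948.845) = 343.44 m/s

343.44


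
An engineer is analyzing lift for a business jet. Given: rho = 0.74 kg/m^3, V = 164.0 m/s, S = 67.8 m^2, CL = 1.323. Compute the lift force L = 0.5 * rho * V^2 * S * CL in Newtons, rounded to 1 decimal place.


Step 1: Calculate dynamic pressure q = 0.5 * 0.74 * 164.0^2 = 0.5 * 0.74 * 26896.0 = 9951.52 Pa
Step 2: Multiply by wing area and lift coefficient: L = 9951.52 * 67.8 * 1.323
Step 3: L = 674713.056 * 1.323 = 892645.4 N

892645.4


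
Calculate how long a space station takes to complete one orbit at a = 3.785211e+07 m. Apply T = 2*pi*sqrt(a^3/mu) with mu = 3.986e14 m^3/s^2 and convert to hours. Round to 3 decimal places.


Step 1: a^3 / mu = 5.423383e+22 / 3.986e14 = 1.360608e+08
Step 2: sqrt(1.360608e+08) = 11664.5098 s
Step 3: T = 2*pi * 11664.5098 = 73290.28 s
Step 4: T in hours = 73290.28 / 3600 = 20.358 hours

20.358


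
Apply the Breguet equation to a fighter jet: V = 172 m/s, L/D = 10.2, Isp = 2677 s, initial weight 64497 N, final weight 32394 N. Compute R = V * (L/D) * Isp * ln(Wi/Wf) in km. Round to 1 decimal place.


Step 1: Coefficient = V * (L/D) * Isp = 172 * 10.2 * 2677 = 4696528.8 m
Step 2: Wi/Wf = 64497 / 32394 = 1.991017
Step 3: ln(1.991017) = 0.688645
Step 4: R = 4696528.8 * 0.688645 = 3234243.4 m = 3234.2 km

3234.2


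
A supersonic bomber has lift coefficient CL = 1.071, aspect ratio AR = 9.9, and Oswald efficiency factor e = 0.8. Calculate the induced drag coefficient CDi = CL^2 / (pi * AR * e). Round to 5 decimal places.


Step 1: CL^2 = 1.071^2 = 1.147041
Step 2: pi * AR * e = 3.14159 * 9.9 * 0.8 = 24.881414
Step 3: CDi = 1.147041 / 24.881414 = 0.04610

0.04610


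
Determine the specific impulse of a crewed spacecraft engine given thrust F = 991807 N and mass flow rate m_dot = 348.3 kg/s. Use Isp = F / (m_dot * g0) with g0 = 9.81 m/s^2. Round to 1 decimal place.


Step 1: m_dot * g0 = 348.3 * 9.81 = 3416.82
Step 2: Isp = 991807 / 3416.82 = 290.3 s

290.3


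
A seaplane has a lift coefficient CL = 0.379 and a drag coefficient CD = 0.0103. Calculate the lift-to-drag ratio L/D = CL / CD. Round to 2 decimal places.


Step 1: L/D = CL / CD = 0.379 / 0.0103
Step 2: L/D = 36.80

36.80


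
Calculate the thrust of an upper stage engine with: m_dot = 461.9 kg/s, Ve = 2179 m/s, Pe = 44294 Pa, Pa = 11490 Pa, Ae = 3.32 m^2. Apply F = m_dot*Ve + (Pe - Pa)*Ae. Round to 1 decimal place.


Step 1: Momentum thrust = m_dot * Ve = 461.9 * 2179 = 1006480.1 N
Step 2: Pressure thrust = (Pe - Pa) * Ae = (44294 - 11490) * 3.32 = 108909.28 N
Step 3: Total thrust F = 1006480.1 + 108909.28 = 1115389.4 N

1115389.4


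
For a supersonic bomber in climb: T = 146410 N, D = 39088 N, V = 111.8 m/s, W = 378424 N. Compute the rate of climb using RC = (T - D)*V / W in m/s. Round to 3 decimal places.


Step 1: Excess thrust = T - D = 146410 - 39088 = 107322 N
Step 2: Excess power = 107322 * 111.8 = 11998599.6 W
Step 3: RC = 11998599.6 / 378424 = 31.707 m/s

31.707


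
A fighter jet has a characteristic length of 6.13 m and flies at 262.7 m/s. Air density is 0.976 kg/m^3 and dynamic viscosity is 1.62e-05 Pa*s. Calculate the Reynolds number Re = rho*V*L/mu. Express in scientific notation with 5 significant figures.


Step 1: Numerator = rho * V * L = 0.976 * 262.7 * 6.13 = 1571.702576
Step 2: Re = 1571.702576 / 1.62e-05
Step 3: Re = 9.7019e+07

9.7019e+07


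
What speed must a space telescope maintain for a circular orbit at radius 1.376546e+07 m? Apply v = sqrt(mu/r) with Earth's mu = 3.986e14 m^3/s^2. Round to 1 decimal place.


Step 1: mu / r = 3.986e14 / 1.376546e+07 = 28956533.2361
Step 2: v = sqrt(28956533.2361) = 5381.1 m/s

5381.1


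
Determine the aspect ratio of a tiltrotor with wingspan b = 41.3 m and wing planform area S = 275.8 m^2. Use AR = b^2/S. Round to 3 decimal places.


Step 1: b^2 = 41.3^2 = 1705.69
Step 2: AR = 1705.69 / 275.8 = 6.185

6.185


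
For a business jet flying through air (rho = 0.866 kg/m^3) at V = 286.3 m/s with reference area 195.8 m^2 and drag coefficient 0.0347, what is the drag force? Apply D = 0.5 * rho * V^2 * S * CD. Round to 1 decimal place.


Step 1: Dynamic pressure q = 0.5 * 0.866 * 286.3^2 = 35492.0098 Pa
Step 2: Drag D = q * S * CD = 35492.0098 * 195.8 * 0.0347
Step 3: D = 241141.9 N

241141.9


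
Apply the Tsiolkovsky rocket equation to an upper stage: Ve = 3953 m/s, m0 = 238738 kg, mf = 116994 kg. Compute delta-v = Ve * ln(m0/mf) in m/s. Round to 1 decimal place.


Step 1: Mass ratio m0/mf = 238738 / 116994 = 2.0406
Step 2: ln(2.0406) = 0.713244
Step 3: delta-v = 3953 * 0.713244 = 2819.5 m/s

2819.5


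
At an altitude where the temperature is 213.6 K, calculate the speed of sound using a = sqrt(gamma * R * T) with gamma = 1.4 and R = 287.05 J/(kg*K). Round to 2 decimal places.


Step 1: gamma * R * T = 1.4 * 287.05 * 213.6 = 85839.432
Step 2: a = sqrt(85839.432) = 292.98 m/s

292.98


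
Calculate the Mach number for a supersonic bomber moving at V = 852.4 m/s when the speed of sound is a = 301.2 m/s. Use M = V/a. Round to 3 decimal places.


Step 1: M = V / a = 852.4 / 301.2
Step 2: M = 2.830

2.830


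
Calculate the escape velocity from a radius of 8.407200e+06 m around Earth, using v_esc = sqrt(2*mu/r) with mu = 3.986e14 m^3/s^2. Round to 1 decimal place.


Step 1: 2*mu/r = 2 * 3.986e14 / 8.407200e+06 = 94823484.6322
Step 2: v_esc = sqrt(94823484.6322) = 9737.7 m/s

9737.7


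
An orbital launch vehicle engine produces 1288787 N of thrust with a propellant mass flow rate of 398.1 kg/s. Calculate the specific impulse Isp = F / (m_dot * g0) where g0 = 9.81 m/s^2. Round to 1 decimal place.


Step 1: m_dot * g0 = 398.1 * 9.81 = 3905.36
Step 2: Isp = 1288787 / 3905.36 = 330.0 s

330.0


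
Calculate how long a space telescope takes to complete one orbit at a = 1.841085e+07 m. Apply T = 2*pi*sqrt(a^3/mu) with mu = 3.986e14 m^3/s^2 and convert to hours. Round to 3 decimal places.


Step 1: a^3 / mu = 6.240531e+21 / 3.986e14 = 1.565612e+07
Step 2: sqrt(1.565612e+07) = 3956.7819 s
Step 3: T = 2*pi * 3956.7819 = 24861.19 s
Step 4: T in hours = 24861.19 / 3600 = 6.906 hours

6.906


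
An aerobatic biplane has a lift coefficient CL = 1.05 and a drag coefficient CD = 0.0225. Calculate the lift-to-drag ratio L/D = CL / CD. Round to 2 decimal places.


Step 1: L/D = CL / CD = 1.05 / 0.0225
Step 2: L/D = 46.67

46.67


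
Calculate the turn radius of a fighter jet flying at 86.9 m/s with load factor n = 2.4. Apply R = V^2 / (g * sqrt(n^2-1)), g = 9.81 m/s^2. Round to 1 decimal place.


Step 1: V^2 = 86.9^2 = 7551.61
Step 2: n^2 - 1 = 2.4^2 - 1 = 4.76
Step 3: sqrt(4.76) = 2.181742
Step 4: R = 7551.61 / (9.81 * 2.181742) = 352.8 m

352.8


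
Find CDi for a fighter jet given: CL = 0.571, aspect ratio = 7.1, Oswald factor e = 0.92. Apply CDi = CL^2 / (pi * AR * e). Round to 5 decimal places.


Step 1: CL^2 = 0.571^2 = 0.326041
Step 2: pi * AR * e = 3.14159 * 7.1 * 0.92 = 20.520883
Step 3: CDi = 0.326041 / 20.520883 = 0.01589

0.01589


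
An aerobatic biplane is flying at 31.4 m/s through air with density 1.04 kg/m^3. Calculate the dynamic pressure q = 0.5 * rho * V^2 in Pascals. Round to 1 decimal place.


Step 1: V^2 = 31.4^2 = 985.96
Step 2: q = 0.5 * 1.04 * 985.96
Step 3: q = 512.7 Pa

512.7


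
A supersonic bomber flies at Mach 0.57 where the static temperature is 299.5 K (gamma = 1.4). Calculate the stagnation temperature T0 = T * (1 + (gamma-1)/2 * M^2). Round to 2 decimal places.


Step 1: (gamma-1)/2 = 0.2
Step 2: M^2 = 0.3249
Step 3: 1 + 0.2 * 0.3249 = 1.06498
Step 4: T0 = 299.5 * 1.06498 = 318.96 K

318.96


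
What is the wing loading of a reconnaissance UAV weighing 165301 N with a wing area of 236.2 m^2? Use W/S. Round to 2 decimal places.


Step 1: Wing loading = W / S = 165301 / 236.2
Step 2: Wing loading = 699.83 N/m^2

699.83


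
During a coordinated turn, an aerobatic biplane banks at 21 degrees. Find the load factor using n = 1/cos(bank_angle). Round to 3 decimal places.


Step 1: Convert 21 degrees to radians = 0.366519
Step 2: cos(21 deg) = 0.93358
Step 3: n = 1 / 0.93358 = 1.071

1.071


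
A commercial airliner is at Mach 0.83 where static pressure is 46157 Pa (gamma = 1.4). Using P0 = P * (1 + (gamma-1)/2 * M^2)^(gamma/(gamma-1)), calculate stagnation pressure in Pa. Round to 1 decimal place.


Step 1: (gamma-1)/2 * M^2 = 0.2 * 0.6889 = 0.13778
Step 2: 1 + 0.13778 = 1.13778
Step 3: Exponent gamma/(gamma-1) = 3.5
Step 4: P0 = 46157 * 1.13778^3.5 = 72517.3 Pa

72517.3


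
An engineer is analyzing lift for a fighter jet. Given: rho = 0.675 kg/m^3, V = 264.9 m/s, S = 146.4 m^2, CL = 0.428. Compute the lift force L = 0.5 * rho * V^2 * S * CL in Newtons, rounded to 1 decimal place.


Step 1: Calculate dynamic pressure q = 0.5 * 0.675 * 264.9^2 = 0.5 * 0.675 * 70172.01 = 23683.0534 Pa
Step 2: Multiply by wing area and lift coefficient: L = 23683.0534 * 146.4 * 0.428
Step 3: L = 3467199.0141 * 0.428 = 1483961.2 N

1483961.2


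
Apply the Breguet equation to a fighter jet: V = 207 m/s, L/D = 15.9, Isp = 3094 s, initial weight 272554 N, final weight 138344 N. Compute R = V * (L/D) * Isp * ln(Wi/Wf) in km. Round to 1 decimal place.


Step 1: Coefficient = V * (L/D) * Isp = 207 * 15.9 * 3094 = 10183282.2 m
Step 2: Wi/Wf = 272554 / 138344 = 1.970118
Step 3: ln(1.970118) = 0.678093
Step 4: R = 10183282.2 * 0.678093 = 6905216.7 m = 6905.2 km

6905.2


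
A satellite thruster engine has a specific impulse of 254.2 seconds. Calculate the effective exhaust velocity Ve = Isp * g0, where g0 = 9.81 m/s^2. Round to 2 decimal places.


Step 1: Ve = Isp * g0 = 254.2 * 9.81
Step 2: Ve = 2493.70 m/s

2493.70


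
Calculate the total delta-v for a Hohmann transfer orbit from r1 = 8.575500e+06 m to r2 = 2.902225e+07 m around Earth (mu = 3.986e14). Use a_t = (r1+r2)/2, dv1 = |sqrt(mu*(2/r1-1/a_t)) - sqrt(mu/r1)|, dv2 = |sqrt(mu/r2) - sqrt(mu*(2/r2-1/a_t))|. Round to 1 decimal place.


Step 1: Transfer semi-major axis a_t = (8.575500e+06 + 2.902225e+07) / 2 = 1.879888e+07 m
Step 2: v1 (circular at r1) = sqrt(mu/r1) = 6817.72 m/s
Step 3: v_t1 = sqrt(mu*(2/r1 - 1/a_t)) = 8471.08 m/s
Step 4: dv1 = |8471.08 - 6817.72| = 1653.36 m/s
Step 5: v2 (circular at r2) = 3705.98 m/s, v_t2 = 2503.03 m/s
Step 6: dv2 = |3705.98 - 2503.03| = 1202.95 m/s
Step 7: Total delta-v = 1653.36 + 1202.95 = 2856.3 m/s

2856.3


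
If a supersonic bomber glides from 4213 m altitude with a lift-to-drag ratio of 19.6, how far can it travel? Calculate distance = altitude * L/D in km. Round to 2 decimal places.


Step 1: Glide distance = altitude * L/D = 4213 * 19.6 = 82574.8 m
Step 2: Convert to km: 82574.8 / 1000 = 82.57 km

82.57


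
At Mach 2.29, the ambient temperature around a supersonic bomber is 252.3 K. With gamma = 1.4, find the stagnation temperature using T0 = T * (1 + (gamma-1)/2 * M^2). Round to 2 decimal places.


Step 1: (gamma-1)/2 = 0.2
Step 2: M^2 = 5.2441
Step 3: 1 + 0.2 * 5.2441 = 2.04882
Step 4: T0 = 252.3 * 2.04882 = 516.92 K

516.92


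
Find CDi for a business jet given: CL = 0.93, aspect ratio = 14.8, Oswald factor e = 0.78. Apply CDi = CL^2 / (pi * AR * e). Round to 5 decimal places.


Step 1: CL^2 = 0.93^2 = 0.8649
Step 2: pi * AR * e = 3.14159 * 14.8 * 0.78 = 36.266546
Step 3: CDi = 0.8649 / 36.266546 = 0.02385

0.02385


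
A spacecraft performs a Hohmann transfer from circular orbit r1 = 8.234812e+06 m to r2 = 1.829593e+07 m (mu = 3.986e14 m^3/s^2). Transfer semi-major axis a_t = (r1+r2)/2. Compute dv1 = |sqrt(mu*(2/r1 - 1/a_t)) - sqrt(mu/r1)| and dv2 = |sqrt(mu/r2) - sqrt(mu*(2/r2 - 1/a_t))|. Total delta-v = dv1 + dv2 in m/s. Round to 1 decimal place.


Step 1: Transfer semi-major axis a_t = (8.234812e+06 + 1.829593e+07) / 2 = 1.326537e+07 m
Step 2: v1 (circular at r1) = sqrt(mu/r1) = 6957.32 m/s
Step 3: v_t1 = sqrt(mu*(2/r1 - 1/a_t)) = 8170.7 m/s
Step 4: dv1 = |8170.7 - 6957.32| = 1213.38 m/s
Step 5: v2 (circular at r2) = 4667.58 m/s, v_t2 = 3677.55 m/s
Step 6: dv2 = |4667.58 - 3677.55| = 990.03 m/s
Step 7: Total delta-v = 1213.38 + 990.03 = 2203.4 m/s

2203.4


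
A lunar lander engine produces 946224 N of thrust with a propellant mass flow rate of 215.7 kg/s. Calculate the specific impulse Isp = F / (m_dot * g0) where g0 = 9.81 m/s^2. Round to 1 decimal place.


Step 1: m_dot * g0 = 215.7 * 9.81 = 2116.02
Step 2: Isp = 946224 / 2116.02 = 447.2 s

447.2


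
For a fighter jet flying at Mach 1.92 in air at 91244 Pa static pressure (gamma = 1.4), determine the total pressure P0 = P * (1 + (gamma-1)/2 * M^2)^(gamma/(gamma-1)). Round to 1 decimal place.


Step 1: (gamma-1)/2 * M^2 = 0.2 * 3.6864 = 0.73728
Step 2: 1 + 0.73728 = 1.73728
Step 3: Exponent gamma/(gamma-1) = 3.5
Step 4: P0 = 91244 * 1.73728^3.5 = 630592.3 Pa

630592.3


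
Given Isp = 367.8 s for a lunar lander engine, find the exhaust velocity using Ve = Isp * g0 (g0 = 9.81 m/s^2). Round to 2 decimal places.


Step 1: Ve = Isp * g0 = 367.8 * 9.81
Step 2: Ve = 3608.12 m/s

3608.12


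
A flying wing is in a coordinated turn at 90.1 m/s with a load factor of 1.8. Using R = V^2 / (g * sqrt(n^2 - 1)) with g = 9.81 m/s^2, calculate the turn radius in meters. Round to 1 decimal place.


Step 1: V^2 = 90.1^2 = 8118.01
Step 2: n^2 - 1 = 1.8^2 - 1 = 2.24
Step 3: sqrt(2.24) = 1.496663
Step 4: R = 8118.01 / (9.81 * 1.496663) = 552.9 m

552.9


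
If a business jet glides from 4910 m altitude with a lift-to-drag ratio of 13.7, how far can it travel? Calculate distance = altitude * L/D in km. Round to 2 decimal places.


Step 1: Glide distance = altitude * L/D = 4910 * 13.7 = 67267.0 m
Step 2: Convert to km: 67267.0 / 1000 = 67.27 km

67.27


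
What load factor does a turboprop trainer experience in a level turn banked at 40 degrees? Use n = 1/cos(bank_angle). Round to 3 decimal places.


Step 1: Convert 40 degrees to radians = 0.698132
Step 2: cos(40 deg) = 0.766044
Step 3: n = 1 / 0.766044 = 1.305

1.305


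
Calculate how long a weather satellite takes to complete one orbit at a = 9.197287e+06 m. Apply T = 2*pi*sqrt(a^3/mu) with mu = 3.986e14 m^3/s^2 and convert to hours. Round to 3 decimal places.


Step 1: a^3 / mu = 7.779993e+20 / 3.986e14 = 1.951830e+06
Step 2: sqrt(1.951830e+06) = 1397.079 s
Step 3: T = 2*pi * 1397.079 = 8778.11 s
Step 4: T in hours = 8778.11 / 3600 = 2.438 hours

2.438


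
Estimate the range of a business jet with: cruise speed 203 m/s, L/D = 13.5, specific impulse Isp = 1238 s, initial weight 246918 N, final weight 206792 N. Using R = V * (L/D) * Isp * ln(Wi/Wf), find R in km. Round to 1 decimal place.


Step 1: Coefficient = V * (L/D) * Isp = 203 * 13.5 * 1238 = 3392739.0 m
Step 2: Wi/Wf = 246918 / 206792 = 1.19404
Step 3: ln(1.19404) = 0.177343
Step 4: R = 3392739.0 * 0.177343 = 601678.0 m = 601.7 km

601.7


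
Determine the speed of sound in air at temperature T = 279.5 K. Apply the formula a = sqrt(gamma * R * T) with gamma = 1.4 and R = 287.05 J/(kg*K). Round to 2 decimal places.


Step 1: gamma * R * T = 1.4 * 287.05 * 279.5 = 112322.665
Step 2: a = sqrt(112322.665) = 335.15 m/s

335.15


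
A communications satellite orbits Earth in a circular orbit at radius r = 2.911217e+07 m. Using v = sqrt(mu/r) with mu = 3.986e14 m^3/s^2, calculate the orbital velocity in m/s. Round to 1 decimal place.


Step 1: mu / r = 3.986e14 / 2.911217e+07 = 13691868.3836
Step 2: v = sqrt(13691868.3836) = 3700.3 m/s

3700.3


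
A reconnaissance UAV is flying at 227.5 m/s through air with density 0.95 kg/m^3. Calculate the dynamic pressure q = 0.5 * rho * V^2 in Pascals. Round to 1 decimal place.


Step 1: V^2 = 227.5^2 = 51756.25
Step 2: q = 0.5 * 0.95 * 51756.25
Step 3: q = 24584.2 Pa

24584.2


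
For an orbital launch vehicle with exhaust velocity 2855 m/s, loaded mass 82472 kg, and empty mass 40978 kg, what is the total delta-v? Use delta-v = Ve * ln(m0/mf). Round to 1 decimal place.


Step 1: Mass ratio m0/mf = 82472 / 40978 = 2.012592
Step 2: ln(2.012592) = 0.699424
Step 3: delta-v = 2855 * 0.699424 = 1996.9 m/s

1996.9


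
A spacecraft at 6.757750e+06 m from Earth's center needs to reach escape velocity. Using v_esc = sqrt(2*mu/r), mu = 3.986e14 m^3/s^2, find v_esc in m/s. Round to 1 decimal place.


Step 1: 2*mu/r = 2 * 3.986e14 / 6.757750e+06 = 117968258.666
Step 2: v_esc = sqrt(117968258.666) = 10861.3 m/s

10861.3
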